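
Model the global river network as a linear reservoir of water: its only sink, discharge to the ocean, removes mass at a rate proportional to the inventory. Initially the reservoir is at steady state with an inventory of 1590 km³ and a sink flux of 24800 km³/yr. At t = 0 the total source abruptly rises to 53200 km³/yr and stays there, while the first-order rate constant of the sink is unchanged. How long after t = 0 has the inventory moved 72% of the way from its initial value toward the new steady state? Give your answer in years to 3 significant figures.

0.0816 yr

τ = M₀/F₀ = 1590/24800 = 0.06411 yr.
The remaining gap fraction is e^(−t/τ); 72% covered ⇒ e^(−t/τ) = 0.280.
t = −τ ln(0.280) = 0.06411 × 1.273 = 0.08161 yr.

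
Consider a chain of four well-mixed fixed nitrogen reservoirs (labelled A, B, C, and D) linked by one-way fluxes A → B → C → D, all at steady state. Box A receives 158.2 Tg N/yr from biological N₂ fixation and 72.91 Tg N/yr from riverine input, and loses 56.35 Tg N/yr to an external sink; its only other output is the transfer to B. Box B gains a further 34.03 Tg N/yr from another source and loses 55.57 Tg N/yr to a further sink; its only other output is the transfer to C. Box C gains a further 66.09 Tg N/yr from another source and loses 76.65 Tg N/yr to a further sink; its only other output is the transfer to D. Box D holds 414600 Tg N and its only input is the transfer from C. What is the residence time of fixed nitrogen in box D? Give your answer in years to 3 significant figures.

Box A: F(A→B) = (158.2 + 72.91) − 56.35 = 174.76 Tg N/yr.
Box B: F(B→C) = (174.76 + 34.03) − 55.57 = 153.22 Tg N/yr.
Box C: F(C→D) = (153.22 + 66.09) − 76.65 = 142.66 Tg N/yr.
Box D throughput = its input = 142.66 Tg N/yr; τ = 414600 / 142.66 = 2906 yr.

2910 yr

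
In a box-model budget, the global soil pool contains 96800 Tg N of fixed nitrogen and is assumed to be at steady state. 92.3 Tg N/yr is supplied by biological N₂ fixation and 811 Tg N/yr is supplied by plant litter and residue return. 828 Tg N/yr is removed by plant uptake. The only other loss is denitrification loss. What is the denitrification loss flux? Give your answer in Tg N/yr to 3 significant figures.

At steady state ΣF_in = ΣF_out.
ΣF_in = 92.3 + 811 = 903.30 Tg N/yr.
Denitrification loss flux = ΣF_in − (828) = 903.30 − 828.0 = 75.30 Tg N/yr.

75.3 Tg N/yr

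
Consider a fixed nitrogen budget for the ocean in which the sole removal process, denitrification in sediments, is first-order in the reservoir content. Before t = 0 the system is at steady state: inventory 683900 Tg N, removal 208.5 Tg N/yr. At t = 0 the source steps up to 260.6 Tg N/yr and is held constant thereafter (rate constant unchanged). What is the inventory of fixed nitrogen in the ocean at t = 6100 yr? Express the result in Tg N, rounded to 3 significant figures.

828000 Tg N

τ = M₀/F₀ = 683900/208.5 = 3280 yr; rate constant k = 1/τ.
New steady state M_∞ = F₁/k = F₁·τ = 260.6 × 3280 = 854790 Tg N.
M(t) = M_∞ + (M₀ − M_∞)·e^(−t/τ); t/τ = 6100/3280 = 1.860, so e^(−t/τ) = 0.1557.
M(t) = 854790 − 170900 × 0.1557 = 828180 Tg N.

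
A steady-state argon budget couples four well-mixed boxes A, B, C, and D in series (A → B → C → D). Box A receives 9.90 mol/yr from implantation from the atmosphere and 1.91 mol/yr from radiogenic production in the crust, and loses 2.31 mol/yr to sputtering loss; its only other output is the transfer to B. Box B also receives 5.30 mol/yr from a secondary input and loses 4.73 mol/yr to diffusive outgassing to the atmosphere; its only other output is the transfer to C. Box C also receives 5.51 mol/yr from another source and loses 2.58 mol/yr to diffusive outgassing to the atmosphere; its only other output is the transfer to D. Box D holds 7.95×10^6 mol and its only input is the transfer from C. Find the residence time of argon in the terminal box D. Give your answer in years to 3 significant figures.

612000 yr

Box A: F(A→B) = (9.90 + 1.91) − 2.31 = 9.5000 mol/yr.
Box B: F(B→C) = (9.5000 + 5.30) − 4.73 = 10.070 mol/yr.
Box C: F(C→D) = (10.070 + 5.51) − 2.58 = 13.000 mol/yr.
Box D throughput = its input = 13.000 mol/yr; τ = 7.95×10^6 / 13.000 = 611500 yr.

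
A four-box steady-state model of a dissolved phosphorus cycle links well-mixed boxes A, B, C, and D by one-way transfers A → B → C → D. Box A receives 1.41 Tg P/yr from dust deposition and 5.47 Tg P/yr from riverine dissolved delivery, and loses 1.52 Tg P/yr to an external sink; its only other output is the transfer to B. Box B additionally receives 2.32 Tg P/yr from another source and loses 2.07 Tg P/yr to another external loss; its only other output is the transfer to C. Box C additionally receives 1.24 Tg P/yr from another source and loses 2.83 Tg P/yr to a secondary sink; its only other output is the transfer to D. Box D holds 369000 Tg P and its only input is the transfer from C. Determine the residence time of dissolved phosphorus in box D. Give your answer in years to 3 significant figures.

Box A: F(A→B) = (1.41 + 5.47) − 1.52 = 5.3600 Tg P/yr.
Box B: F(B→C) = (5.3600 + 2.32) − 2.07 = 5.6100 Tg P/yr.
Box C: F(C→D) = (5.6100 + 1.24) − 2.83 = 4.0200 Tg P/yr.
Box D throughput = its input = 4.0200 Tg P/yr; τ = 369000 / 4.0200 = 91790 yr.

91800 yr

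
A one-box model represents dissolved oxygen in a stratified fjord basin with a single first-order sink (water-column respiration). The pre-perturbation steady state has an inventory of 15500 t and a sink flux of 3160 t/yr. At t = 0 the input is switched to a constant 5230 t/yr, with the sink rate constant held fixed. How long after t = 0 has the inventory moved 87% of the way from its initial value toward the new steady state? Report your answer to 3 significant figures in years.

10.0 yr

τ = M₀/F₀ = 15500/3160 = 4.905 yr.
The remaining gap fraction is e^(−t/τ); 87% covered ⇒ e^(−t/τ) = 0.130.
t = −τ ln(0.130) = 4.905 × 2.040 = 10.01 yr.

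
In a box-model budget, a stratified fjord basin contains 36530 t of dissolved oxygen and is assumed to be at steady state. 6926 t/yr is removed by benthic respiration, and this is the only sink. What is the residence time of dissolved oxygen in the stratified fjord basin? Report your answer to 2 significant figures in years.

τ = M / F = 36530 / 6926 = 5.274 yr.

5.3 yr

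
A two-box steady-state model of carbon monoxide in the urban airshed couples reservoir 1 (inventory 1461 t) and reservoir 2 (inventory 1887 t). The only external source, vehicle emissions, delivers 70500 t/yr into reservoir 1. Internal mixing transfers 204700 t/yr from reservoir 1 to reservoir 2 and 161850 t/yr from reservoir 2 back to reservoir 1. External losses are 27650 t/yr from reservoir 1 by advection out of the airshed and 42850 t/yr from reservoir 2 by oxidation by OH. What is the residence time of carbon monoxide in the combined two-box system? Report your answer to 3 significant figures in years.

For the system as a whole, the A↔B exchange is internal and contributes nothing to the throughput; only the external sinks remove mass.
M_total = 1461 + 1887 = 3348.0 t.
ΣF_external_out = 27650 + 42850 = 70500 t/yr.
τ = M_total / ΣF_ext = 3348.0 / 70500 = 0.04749 yr.

0.0475 yr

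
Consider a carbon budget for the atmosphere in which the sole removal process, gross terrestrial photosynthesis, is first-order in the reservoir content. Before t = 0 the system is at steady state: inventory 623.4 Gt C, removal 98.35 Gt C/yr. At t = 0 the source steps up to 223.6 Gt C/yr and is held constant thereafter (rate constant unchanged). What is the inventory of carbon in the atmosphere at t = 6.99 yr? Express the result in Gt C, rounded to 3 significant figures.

The sink rate constant is k = F₀/M₀ = 98.35/623.4 = 0.1578 yr⁻¹.
Solving dM/dt = F₁ − kM with M(0) = M₀ gives M(t) = F₁/k + (M₀ − F₁/k)·e^(−kt).
F₁/k = 223.6/0.1578 = 1417.3 Gt C; kt = 0.1578 × 6.99 = 1.103, e^(−kt) = 0.3320.
M(6.99) = 1417.3 + (623.4 − 1417.3) × 0.3320 = 1417.3 − 263.5 = 1153.8 Gt C.

1150 Gt C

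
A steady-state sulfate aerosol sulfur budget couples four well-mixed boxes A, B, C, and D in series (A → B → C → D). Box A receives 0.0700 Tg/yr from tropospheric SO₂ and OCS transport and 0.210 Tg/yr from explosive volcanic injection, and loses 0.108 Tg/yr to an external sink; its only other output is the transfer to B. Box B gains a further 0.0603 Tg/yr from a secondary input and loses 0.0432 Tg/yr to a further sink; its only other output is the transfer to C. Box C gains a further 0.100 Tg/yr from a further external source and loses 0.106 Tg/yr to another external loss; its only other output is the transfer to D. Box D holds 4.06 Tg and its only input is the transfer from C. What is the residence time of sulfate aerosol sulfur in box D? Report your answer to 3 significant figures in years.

22.2 yr

Box A: F(A→B) = (0.0700 + 0.210) − 0.108 = 0.17200 Tg/yr.
Box B: F(B→C) = (0.17200 + 0.0603) − 0.0432 = 0.18910 Tg/yr.
Box C: F(C→D) = (0.18910 + 0.100) − 0.106 = 0.18310 Tg/yr.
Box D throughput = its input = 0.18310 Tg/yr; τ = 4.06 / 0.18310 = 22.17 yr.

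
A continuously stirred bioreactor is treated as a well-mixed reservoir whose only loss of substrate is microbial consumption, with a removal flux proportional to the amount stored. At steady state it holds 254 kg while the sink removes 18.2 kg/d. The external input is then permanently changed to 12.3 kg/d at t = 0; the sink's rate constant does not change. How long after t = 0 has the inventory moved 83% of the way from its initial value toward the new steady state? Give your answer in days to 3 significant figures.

24.7 d

τ = M₀/F₀ = 254/18.2 = 13.96 d.
The remaining gap fraction is e^(−t/τ); 83% covered ⇒ e^(−t/τ) = 0.170.
t = −τ ln(0.170) = 13.96 × 1.772 = 24.73 d.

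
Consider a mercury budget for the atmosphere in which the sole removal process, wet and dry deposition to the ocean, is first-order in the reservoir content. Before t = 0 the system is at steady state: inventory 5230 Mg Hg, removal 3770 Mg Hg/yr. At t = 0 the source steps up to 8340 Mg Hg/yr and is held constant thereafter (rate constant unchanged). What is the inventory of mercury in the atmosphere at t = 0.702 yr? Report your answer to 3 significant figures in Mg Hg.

The sink rate constant is k = F₀/M₀ = 3770/5230 = 0.7208 yr⁻¹.
Solving dM/dt = F₁ − kM with M(0) = M₀ gives M(t) = F₁/k + (M₀ − F₁/k)·e^(−kt).
F₁/k = 8340/0.7208 = 11570 Mg Hg; kt = 0.7208 × 0.702 = 0.5060, e^(−kt) = 0.6029.
M(0.702) = 11570 + (5230 − 11570) × 0.6029 = 11570 − 3822 = 7747.6 Mg Hg.

7750 Mg Hg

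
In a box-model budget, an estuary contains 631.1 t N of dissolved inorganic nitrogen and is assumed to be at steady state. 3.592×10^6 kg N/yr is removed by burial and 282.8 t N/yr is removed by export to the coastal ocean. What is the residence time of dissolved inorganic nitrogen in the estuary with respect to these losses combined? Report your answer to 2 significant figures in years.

Convert the burial flux: 3.592×10^6 kg N/yr = 3592 t N/yr.
Total removal = 3592 + 282.8 = 3874.8 t N/yr.
τ = M / ΣF_out = 631.1 / 3874.8 = 0.1629 yr.

0.16 yr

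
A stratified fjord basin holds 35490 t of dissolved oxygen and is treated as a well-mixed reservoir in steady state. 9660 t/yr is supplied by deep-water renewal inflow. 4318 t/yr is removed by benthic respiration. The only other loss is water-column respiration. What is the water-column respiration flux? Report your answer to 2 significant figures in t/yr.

5300 t/yr

At steady state ΣF_in = ΣF_out.
ΣF_in = 9660.0 t/yr.
Water-column respiration flux = ΣF_in − (4318) = 9660.0 − 4318 = 5342 t/yr.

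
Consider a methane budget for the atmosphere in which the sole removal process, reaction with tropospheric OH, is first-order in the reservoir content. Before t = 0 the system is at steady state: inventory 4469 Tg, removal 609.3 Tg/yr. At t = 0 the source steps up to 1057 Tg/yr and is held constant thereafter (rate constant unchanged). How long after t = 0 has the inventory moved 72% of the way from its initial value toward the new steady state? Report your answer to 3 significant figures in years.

τ = M₀/F₀ = 4469/609.3 = 7.335 yr.
The remaining gap fraction is e^(−t/τ); 72% covered ⇒ e^(−t/τ) = 0.280.
t = −τ ln(0.280) = 7.335 × 1.273 = 9.337 yr.

9.34 yr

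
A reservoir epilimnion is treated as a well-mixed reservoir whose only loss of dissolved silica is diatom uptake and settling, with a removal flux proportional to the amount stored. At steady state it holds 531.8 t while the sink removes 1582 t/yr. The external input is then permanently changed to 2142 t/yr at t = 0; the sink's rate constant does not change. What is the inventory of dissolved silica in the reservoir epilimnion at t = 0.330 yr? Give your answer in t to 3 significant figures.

650 t

τ = M₀/F₀ = 531.8/1582 = 0.3362 yr; rate constant k = 1/τ.
New steady state M_∞ = F₁/k = F₁·τ = 2142 × 0.3362 = 720.05 t.
M(t) = M_∞ + (M₀ − M_∞)·e^(−t/τ); t/τ = 0.330/0.3362 = 0.9817, so e^(−t/τ) = 0.3747.
M(t) = 720.05 − 188.2 × 0.3747 = 649.52 t.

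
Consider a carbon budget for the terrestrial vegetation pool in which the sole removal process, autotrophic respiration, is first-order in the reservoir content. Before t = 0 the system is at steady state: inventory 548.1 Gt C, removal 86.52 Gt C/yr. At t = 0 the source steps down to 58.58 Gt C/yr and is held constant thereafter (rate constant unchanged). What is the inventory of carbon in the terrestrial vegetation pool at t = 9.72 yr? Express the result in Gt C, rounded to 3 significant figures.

Residence time τ = M₀/F₀ = 6.335 yr. The eventual steady state is M_∞ = M₀·(F₁/F₀) = 548.1 × 58.58/86.52 = 371.10 Gt C.
The anomaly ΔM(t) = M(t) − M_∞ decays as ΔM₀·e^(−t/τ) with ΔM₀ = 548.1 − 371.10 = 177.0 Gt C.
At t = 9.72 yr, e^(−t/τ) = e^(−1.534) = 0.2156, so ΔM = 38.16 Gt C and M = 371.10 + 38.16 = 409.26 Gt C.

409 Gt C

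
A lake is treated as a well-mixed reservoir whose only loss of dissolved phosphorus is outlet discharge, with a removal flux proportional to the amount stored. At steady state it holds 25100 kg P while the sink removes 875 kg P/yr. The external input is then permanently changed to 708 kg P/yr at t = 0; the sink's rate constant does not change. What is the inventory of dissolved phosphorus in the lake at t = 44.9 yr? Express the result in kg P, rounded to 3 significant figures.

21300 kg P

Residence time τ = M₀/F₀ = 28.69 yr. The eventual steady state is M_∞ = M₀·(F₁/F₀) = 25100 × 708/875 = 20309 kg P.
The anomaly ΔM(t) = M(t) − M_∞ decays as ΔM₀·e^(−t/τ) with ΔM₀ = 25100 − 20309 = 4791 kg P.
At t = 44.9 yr, e^(−t/τ) = e^(−1.565) = 0.2090, so ΔM = 1001 kg P and M = 20309 + 1001 = 21311 kg P.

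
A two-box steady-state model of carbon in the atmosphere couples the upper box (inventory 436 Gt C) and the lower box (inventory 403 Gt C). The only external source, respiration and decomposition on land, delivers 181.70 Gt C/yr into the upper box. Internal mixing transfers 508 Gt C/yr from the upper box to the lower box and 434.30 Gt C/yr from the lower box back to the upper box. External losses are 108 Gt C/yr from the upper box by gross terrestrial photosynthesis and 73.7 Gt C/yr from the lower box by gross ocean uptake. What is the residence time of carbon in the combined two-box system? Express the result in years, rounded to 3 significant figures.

4.62 yr

Residence time in the combined system uses the total inventory and the total *external* removal — internal exchanges between the two boxes cancel.
M_total = 436 + 403 = 839.00 Gt C.
ΣF_external_out = 108 + 73.7 = 181.70 Gt C/yr.
τ = M_total / ΣF_ext = 839.00 / 181.70 = 4.618 yr.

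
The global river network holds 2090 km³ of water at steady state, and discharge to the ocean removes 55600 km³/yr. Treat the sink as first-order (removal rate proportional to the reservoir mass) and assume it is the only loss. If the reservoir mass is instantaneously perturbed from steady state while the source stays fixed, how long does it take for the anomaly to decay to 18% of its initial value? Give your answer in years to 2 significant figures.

0.064 yr

For a linear reservoir the anomaly decays as exp(−t/τ) with τ = M/F = 2090/55600 = 0.03759 yr.
exp(−t/τ) = 0.18 ⇒ t = −τ ln(0.18) = 0.03759 × 1.715 = 0.06446 yr.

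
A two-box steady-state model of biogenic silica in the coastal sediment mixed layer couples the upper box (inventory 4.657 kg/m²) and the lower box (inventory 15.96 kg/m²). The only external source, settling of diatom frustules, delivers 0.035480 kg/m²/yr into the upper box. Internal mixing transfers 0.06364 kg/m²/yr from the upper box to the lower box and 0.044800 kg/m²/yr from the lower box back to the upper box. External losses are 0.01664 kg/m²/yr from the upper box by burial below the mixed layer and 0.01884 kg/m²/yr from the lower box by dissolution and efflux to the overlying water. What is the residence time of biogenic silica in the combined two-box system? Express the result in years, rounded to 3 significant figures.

For the system as a whole, the A↔B exchange is internal and contributes nothing to the throughput; only the external sinks remove mass.
M_total = 4.657 + 15.96 = 20.617 kg/m².
ΣF_external_out = 0.01664 + 0.01884 = 0.035480 kg/m²/yr.
τ = M_total / ΣF_ext = 20.617 / 0.035480 = 581.1 yr.

581 yr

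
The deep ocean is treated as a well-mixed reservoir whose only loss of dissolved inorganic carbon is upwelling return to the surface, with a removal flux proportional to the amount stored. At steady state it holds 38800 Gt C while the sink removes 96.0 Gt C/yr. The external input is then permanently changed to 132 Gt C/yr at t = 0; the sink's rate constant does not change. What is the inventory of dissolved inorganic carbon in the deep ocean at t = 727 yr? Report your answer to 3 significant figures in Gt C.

Residence time τ = M₀/F₀ = 404.2 yr. The eventual steady state is M_∞ = M₀·(F₁/F₀) = 38800 × 132/96.0 = 53350 Gt C.
The anomaly ΔM(t) = M(t) − M_∞ decays as ΔM₀·e^(−t/τ) with ΔM₀ = 38800 − 53350 = −14550 Gt C.
At t = 727 yr, e^(−t/τ) = e^(−1.799) = 0.1655, so ΔM = −2408 Gt C and M = 53350 − 2408 = 50942 Gt C.

50900 Gt C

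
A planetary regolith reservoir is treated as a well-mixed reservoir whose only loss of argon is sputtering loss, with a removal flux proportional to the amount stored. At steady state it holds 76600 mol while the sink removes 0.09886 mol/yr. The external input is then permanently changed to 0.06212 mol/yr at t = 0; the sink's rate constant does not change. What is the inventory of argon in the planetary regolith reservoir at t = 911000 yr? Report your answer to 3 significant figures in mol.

Residence time τ = M₀/F₀ = 774800 yr. The eventual steady state is M_∞ = M₀·(F₁/F₀) = 76600 × 0.06212/0.09886 = 48133 mol.
The anomaly ΔM(t) = M(t) − M_∞ decays as ΔM₀·e^(−t/τ) with ΔM₀ = 76600 − 48133 = 28470 mol.
At t = 911000 yr, e^(−t/τ) = e^(−1.176) = 0.3086, so ΔM = 8785 mol and M = 48133 + 8785 = 56917 mol.

56900 mol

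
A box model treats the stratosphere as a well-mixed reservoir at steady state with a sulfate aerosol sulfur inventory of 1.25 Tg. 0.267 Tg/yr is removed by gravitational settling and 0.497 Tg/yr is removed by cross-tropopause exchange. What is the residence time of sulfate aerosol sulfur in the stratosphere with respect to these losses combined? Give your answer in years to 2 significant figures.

1.6 yr

Total removal = 0.2670 + 0.4970 = 0.76400 Tg/yr.
τ = M / ΣF_out = 1.25 / 0.76400 = 1.636 yr.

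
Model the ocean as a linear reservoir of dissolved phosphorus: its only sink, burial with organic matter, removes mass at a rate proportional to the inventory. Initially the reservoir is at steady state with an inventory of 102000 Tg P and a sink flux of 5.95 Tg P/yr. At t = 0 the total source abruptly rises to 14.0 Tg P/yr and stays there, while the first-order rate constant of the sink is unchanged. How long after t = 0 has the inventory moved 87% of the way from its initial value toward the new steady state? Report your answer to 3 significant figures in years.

35000 yr

τ = M₀/F₀ = 102000/5.95 = 17140 yr.
The remaining gap fraction is e^(−t/τ); 87% covered ⇒ e^(−t/τ) = 0.130.
t = −τ ln(0.130) = 17140 × 2.040 = 34980 yr.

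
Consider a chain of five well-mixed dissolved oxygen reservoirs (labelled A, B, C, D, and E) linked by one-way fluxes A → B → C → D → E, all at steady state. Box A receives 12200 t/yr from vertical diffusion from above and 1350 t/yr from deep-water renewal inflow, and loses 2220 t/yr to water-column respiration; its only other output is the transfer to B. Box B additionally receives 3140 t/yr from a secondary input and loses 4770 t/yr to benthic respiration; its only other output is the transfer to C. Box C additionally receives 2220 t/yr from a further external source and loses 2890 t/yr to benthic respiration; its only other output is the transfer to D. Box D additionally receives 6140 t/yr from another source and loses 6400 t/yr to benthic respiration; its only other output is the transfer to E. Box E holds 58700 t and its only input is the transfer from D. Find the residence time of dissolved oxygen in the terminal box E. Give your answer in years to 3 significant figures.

6.69 yr

Box A: F(A→B) = (12200 + 1350) − 2220 = 11330 t/yr.
Box B: F(B→C) = (11330 + 3140) − 4770 = 9700.0 t/yr.
Box C: F(C→D) = (9700.0 + 2220) − 2890 = 9030.0 t/yr.
Box D: F(D→E) = (9030.0 + 6140) − 6400 = 8770.0 t/yr.
Box E throughput = its input = 8770.0 t/yr; τ = 58700 / 8770.0 = 6.693 yr.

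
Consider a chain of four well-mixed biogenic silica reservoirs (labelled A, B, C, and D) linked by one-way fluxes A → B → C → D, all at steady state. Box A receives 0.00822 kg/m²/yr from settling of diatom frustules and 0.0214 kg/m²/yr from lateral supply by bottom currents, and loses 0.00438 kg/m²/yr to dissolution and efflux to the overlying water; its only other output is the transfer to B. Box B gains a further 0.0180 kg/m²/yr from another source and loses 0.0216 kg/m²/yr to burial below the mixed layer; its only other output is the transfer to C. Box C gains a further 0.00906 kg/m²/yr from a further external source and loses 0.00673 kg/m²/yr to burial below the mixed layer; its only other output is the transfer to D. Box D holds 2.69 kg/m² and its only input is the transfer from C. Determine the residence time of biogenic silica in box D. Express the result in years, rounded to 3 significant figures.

112 yr

Box A: F(A→B) = (0.00822 + 0.0214) − 0.00438 = 0.025240 kg/m²/yr.
Box B: F(B→C) = (0.025240 + 0.0180) − 0.0216 = 0.021640 kg/m²/yr.
Box C: F(C→D) = (0.021640 + 0.00906) − 0.00673 = 0.023970 kg/m²/yr.
Box D throughput = its input = 0.023970 kg/m²/yr; τ = 2.69 / 0.023970 = 112.2 yr.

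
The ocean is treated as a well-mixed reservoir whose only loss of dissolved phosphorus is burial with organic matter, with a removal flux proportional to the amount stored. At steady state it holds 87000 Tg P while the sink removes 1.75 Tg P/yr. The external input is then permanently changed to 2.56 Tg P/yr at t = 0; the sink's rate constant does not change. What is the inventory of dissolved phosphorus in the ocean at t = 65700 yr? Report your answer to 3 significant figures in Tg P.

117000 Tg P

Residence time τ = M₀/F₀ = 49710 yr. The eventual steady state is M_∞ = M₀·(F₁/F₀) = 87000 × 2.56/1.75 = 127270 Tg P.
The anomaly ΔM(t) = M(t) − M_∞ decays as ΔM₀·e^(−t/τ) with ΔM₀ = 87000 − 127270 = −40270 Tg P.
At t = 65700 yr, e^(−t/τ) = e^(−1.322) = 0.2667, so ΔM = −10740 Tg P and M = 127270 − 10740 = 116530 Tg P.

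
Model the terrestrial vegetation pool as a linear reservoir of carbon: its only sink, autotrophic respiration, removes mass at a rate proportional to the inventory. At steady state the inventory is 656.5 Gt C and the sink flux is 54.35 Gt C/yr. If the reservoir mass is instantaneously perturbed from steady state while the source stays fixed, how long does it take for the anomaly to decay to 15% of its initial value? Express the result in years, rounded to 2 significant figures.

For a linear reservoir the anomaly decays as exp(−t/τ) with τ = M/F = 656.5/54.35 = 12.08 yr.
exp(−t/τ) = 0.15 ⇒ t = −τ ln(0.15) = 12.08 × 1.897 = 22.92 yr.

23 yr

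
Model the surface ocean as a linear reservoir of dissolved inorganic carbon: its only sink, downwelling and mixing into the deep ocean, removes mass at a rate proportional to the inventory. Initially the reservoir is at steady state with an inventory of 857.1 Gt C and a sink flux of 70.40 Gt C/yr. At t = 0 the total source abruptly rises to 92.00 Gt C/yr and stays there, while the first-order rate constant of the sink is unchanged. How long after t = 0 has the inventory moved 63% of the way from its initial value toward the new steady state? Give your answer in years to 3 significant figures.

τ = M₀/F₀ = 857.1/70.40 = 12.17 yr.
The remaining gap fraction is e^(−t/τ); 63% covered ⇒ e^(−t/τ) = 0.370.
t = −τ ln(0.370) = 12.17 × 0.9943 = 12.10 yr.

12.1 yr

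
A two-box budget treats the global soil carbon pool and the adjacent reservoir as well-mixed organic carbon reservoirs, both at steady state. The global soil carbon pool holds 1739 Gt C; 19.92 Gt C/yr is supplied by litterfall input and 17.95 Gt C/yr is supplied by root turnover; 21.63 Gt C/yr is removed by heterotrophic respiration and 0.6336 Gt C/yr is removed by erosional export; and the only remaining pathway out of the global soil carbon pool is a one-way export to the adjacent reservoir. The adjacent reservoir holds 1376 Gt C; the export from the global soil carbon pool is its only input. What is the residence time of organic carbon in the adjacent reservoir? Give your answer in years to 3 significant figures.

Balance the global soil carbon pool: ΣF_in = 19.92 + 17.95 = 37.870 Gt C/yr.
Export to the adjacent reservoir = ΣF_in − (21.63 + 0.6336) = 15.606 Gt C/yr.
At steady state the output of the adjacent reservoir equals its input, 15.606 Gt C/yr.
τ = M / F = 1376 / 15.606 = 88.17 yr.

88.2 yr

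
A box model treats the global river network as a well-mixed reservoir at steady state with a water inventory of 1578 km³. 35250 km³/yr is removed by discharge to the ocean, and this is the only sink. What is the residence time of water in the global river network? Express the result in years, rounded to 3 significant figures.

τ = M / F = 1578 / 35250 = 0.04477 yr.

0.0448 yr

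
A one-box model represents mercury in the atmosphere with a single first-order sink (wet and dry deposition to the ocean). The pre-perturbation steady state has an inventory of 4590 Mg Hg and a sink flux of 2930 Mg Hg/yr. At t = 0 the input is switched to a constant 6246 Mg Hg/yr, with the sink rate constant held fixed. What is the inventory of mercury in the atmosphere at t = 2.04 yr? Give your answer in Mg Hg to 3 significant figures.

8370 Mg Hg

Residence time τ = M₀/F₀ = 1.567 yr. The eventual steady state is M_∞ = M₀·(F₁/F₀) = 4590 × 6246/2930 = 9784.7 Mg Hg.
The anomaly ΔM(t) = M(t) − M_∞ decays as ΔM₀·e^(−t/τ) with ΔM₀ = 4590 − 9784.7 = −5195 Mg Hg.
At t = 2.04 yr, e^(−t/τ) = e^(−1.302) = 0.2719, so ΔM = −1413 Mg Hg and M = 9784.7 − 1413 = 8372.1 Mg Hg.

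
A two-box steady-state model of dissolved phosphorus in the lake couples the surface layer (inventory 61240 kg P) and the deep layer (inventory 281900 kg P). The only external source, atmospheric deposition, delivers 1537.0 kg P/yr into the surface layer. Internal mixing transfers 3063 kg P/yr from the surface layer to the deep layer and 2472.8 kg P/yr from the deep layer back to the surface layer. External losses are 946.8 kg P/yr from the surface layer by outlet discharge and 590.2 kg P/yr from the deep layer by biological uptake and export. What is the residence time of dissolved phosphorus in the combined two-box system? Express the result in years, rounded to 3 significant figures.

For the system as a whole, the A↔B exchange is internal and contributes nothing to the throughput; only the external sinks remove mass.
M_total = 61240 + 281900 = 343140 kg P.
ΣF_external_out = 946.8 + 590.2 = 1537.0 kg P/yr.
τ = M_total / ΣF_ext = 343140 / 1537.0 = 223.3 yr.

223 yr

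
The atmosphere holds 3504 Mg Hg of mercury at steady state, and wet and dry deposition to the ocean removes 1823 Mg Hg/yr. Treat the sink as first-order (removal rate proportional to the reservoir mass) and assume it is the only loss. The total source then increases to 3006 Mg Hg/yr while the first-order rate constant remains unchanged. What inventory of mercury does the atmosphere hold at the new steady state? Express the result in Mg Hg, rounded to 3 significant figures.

5780 Mg Hg

Rate constant k = F/M = 1823 / 3504 = 0.5203 yr⁻¹.
At the new steady state, source = k·M_new ⇒ M_new = 3006 / 0.5203 = 5778 Mg Hg.
(Equivalently M_new = M × F_new/F_old = 3504 × 3006/1823.)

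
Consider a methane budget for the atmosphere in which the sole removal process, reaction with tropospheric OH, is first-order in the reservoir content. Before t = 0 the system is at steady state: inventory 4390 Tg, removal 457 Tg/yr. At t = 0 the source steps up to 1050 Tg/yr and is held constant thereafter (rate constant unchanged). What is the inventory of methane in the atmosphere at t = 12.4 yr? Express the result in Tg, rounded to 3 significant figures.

8520 Tg

The sink rate constant is k = F₀/M₀ = 457/4390 = 0.1041 yr⁻¹.
Solving dM/dt = F₁ − kM with M(0) = M₀ gives M(t) = F₁/k + (M₀ − F₁/k)·e^(−kt).
F₁/k = 1050/0.1041 = 10086 Tg; kt = 0.1041 × 12.4 = 1.291, e^(−kt) = 0.2750.
M(12.4) = 10086 + (4390 − 10086) × 0.2750 = 10086 − 1567 = 8519.7 Tg.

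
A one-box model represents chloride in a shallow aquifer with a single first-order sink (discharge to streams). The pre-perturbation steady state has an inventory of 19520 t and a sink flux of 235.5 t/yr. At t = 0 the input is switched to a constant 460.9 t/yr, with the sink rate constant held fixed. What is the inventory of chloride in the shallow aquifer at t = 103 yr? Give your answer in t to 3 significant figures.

32800 t

Residence time τ = M₀/F₀ = 82.89 yr. The eventual steady state is M_∞ = M₀·(F₁/F₀) = 19520 × 460.9/235.5 = 38203 t.
The anomaly ΔM(t) = M(t) − M_∞ decays as ΔM₀·e^(−t/τ) with ΔM₀ = 19520 − 38203 = −18680 t.
At t = 103 yr, e^(−t/τ) = e^(−1.243) = 0.2886, so ΔM = −5392 t and M = 38203 − 5392 = 32811 t.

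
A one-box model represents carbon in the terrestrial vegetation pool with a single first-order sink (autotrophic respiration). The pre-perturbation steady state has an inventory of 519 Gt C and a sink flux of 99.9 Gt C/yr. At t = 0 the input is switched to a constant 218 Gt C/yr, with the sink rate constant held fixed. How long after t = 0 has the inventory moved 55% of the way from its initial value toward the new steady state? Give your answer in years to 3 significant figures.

4.15 yr

τ = M₀/F₀ = 519/99.9 = 5.195 yr.
The remaining gap fraction is e^(−t/τ); 55% covered ⇒ e^(−t/τ) = 0.450.
t = −τ ln(0.450) = 5.195 × 0.7985 = 4.148 yr.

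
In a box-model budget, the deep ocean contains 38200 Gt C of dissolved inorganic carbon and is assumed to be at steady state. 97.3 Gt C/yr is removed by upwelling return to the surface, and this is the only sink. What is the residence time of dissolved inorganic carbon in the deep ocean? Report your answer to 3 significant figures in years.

τ = M / F = 38200 / 97.3 = 392.6 yr.

393 yr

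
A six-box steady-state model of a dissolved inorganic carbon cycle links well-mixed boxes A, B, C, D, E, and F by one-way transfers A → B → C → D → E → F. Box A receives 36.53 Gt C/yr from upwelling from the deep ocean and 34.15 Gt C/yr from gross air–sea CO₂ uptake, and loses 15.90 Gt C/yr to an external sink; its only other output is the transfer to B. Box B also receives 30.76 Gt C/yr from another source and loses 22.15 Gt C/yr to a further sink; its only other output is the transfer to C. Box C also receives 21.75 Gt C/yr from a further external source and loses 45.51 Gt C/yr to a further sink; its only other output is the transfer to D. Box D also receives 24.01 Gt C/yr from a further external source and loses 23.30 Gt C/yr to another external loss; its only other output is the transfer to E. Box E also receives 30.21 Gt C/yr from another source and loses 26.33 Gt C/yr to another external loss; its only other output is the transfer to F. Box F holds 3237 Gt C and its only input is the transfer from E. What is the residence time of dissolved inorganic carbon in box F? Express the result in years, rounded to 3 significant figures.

Box A: F(A→B) = (36.53 + 34.15) − 15.90 = 54.780 Gt C/yr.
Box B: F(B→C) = (54.780 + 30.76) − 22.15 = 63.390 Gt C/yr.
Box C: F(C→D) = (63.390 + 21.75) − 45.51 = 39.630 Gt C/yr.
Box D: F(D→E) = (39.630 + 24.01) − 23.30 = 40.340 Gt C/yr.
Box E: F(E→F) = (40.340 + 30.21) − 26.33 = 44.220 Gt C/yr.
Box F throughput = its input = 44.220 Gt C/yr; τ = 3237 / 44.220 = 73.20 yr.

73.2 yr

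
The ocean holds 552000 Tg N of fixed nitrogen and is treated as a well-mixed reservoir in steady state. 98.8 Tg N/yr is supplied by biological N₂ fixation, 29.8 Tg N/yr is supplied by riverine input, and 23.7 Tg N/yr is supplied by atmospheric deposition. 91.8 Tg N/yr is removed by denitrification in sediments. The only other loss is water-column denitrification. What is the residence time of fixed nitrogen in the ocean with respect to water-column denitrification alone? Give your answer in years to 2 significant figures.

At steady state ΣF_in = ΣF_out.
ΣF_in = 98.8 + 29.8 + 23.7 = 152.30 Tg N/yr.
Water-column denitrification flux = ΣF_in − (91.8) = 152.30 − 91.80 = 60.50 Tg N/yr.
τ = M / F = 552000 / 60.50 = 9124 yr.

9100 yr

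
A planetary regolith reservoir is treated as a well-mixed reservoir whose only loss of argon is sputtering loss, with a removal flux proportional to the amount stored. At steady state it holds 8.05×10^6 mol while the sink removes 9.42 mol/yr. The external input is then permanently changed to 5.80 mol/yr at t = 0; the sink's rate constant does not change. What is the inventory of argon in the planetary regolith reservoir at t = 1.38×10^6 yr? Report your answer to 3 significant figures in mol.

Residence time τ = M₀/F₀ = 854600 yr. The eventual steady state is M_∞ = M₀·(F₁/F₀) = 8.05×10^6 × 5.80/9.42 = 4.9565×10^6 mol.
The anomaly ΔM(t) = M(t) − M_∞ decays as ΔM₀·e^(−t/τ) with ΔM₀ = 8.05×10^6 − 4.9565×10^6 = 3.094×10^6 mol.
At t = 1.38×10^6 yr, e^(−t/τ) = e^(−1.615) = 0.1989, so ΔM = 615400 mol and M = 4.9565×10^6 + 615400 = 5.5718×10^6 mol.

5.57×10^6 mol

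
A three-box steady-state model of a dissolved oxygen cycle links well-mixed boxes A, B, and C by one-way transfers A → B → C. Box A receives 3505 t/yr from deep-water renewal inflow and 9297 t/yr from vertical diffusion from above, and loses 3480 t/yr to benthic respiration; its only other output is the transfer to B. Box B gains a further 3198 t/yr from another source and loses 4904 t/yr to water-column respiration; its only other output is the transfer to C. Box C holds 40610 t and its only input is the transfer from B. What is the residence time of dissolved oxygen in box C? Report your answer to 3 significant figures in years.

5.33 yr

Box A: F(A→B) = (3505 + 9297) − 3480 = 9322.0 t/yr.
Box B: F(B→C) = (9322.0 + 3198) − 4904 = 7616.0 t/yr.
Box C throughput = its input = 7616.0 t/yr; τ = 40610 / 7616.0 = 5.332 yr.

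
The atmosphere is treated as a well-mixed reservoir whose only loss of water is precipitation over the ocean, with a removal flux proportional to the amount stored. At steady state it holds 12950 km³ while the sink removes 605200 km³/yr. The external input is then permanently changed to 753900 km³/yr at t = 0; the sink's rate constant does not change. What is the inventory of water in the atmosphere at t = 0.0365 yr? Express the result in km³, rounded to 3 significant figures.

15600 km³

τ = M₀/F₀ = 12950/605200 = 0.02140 yr; rate constant k = 1/τ.
New steady state M_∞ = F₁/k = F₁·τ = 753900 × 0.02140 = 16132 km³.
M(t) = M_∞ + (M₀ − M_∞)·e^(−t/τ); t/τ = 0.0365/0.02140 = 1.706, so e^(−t/τ) = 0.1816.
M(t) = 16132 − 3182 × 0.1816 = 15554 km³.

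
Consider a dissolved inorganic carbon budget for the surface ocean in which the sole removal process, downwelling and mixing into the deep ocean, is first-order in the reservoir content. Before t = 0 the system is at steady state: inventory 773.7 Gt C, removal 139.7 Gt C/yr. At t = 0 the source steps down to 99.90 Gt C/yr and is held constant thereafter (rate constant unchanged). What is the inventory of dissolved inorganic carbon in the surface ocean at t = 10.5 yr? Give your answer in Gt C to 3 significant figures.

586 Gt C

τ = M₀/F₀ = 773.7/139.7 = 5.538 yr; rate constant k = 1/τ.
New steady state M_∞ = F₁/k = F₁·τ = 99.90 × 5.538 = 553.28 Gt C.
M(t) = M_∞ + (M₀ − M_∞)·e^(−t/τ); t/τ = 10.5/5.538 = 1.896, so e^(−t/τ) = 0.1502.
M(t) = 553.28 + 220.4 × 0.1502 = 586.38 Gt C.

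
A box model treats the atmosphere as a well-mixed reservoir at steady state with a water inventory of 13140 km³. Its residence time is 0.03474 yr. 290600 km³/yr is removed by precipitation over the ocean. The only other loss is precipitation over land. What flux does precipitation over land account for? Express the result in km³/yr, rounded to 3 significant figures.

Total removal F = M/τ = 13140 / 0.03474 = 378200 km³/yr.
Precipitation over land = F − (290600) = 378200 − 290600 = 87640 km³/yr.

87600 km³/yr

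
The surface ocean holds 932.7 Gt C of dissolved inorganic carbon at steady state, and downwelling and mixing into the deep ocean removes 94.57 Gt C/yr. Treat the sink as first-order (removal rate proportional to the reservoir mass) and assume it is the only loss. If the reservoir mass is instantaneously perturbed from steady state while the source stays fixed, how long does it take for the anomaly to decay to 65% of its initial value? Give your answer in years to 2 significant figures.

For a linear reservoir the anomaly decays as exp(−t/τ) with τ = M/F = 932.7/94.57 = 9.863 yr.
exp(−t/τ) = 0.65 ⇒ t = −τ ln(0.65) = 9.863 × 0.4308 = 4.249 yr.

4.2 yr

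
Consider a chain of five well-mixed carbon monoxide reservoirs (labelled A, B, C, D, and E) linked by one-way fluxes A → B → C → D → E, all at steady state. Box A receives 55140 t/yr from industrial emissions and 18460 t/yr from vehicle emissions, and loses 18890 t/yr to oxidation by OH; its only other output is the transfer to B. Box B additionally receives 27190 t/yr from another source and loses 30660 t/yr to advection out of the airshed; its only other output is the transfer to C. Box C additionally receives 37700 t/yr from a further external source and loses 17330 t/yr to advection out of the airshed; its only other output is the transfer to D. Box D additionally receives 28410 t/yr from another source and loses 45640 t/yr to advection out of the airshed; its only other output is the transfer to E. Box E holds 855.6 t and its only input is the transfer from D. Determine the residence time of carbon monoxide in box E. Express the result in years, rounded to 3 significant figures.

0.0157 yr

Box A: F(A→B) = (55140 + 18460) − 18890 = 54710 t/yr.
Box B: F(B→C) = (54710 + 27190) − 30660 = 51240 t/yr.
Box C: F(C→D) = (51240 + 37700) − 17330 = 71610 t/yr.
Box D: F(D→E) = (71610 + 28410) − 45640 = 54380 t/yr.
Box E throughput = its input = 54380 t/yr; τ = 855.6 / 54380 = 0.01573 yr.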